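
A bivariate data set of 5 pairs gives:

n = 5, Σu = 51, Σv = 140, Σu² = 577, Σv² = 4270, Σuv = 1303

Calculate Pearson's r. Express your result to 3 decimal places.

-0.887

r = (nΣuv − ΣuΣv) / √[(nΣu² − (Σu)²)(nΣv² − (Σv)²)]
Numerator: 5×1303 − 51×140 = -625
Denominator: √[(2885 − 2601)(21350 − 19600)] = √[284 × 1750] = 704.9823
r = -625 / 704.9823 ≈ -0.887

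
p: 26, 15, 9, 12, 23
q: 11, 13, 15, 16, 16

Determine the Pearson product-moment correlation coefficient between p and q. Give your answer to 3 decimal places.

n = 5, Σp = 85, Σq = 71, Σp² = 1655, Σq² = 1027, Σpq = 1176
nΣpq − ΣpΣq = 5880 − 6035 = -155
nΣp² − (Σp)² = 8275 − 7225 = 1050; nΣq² − (Σq)² = 5135 − 5041 = 94
r = -155 / √(1050 × 94) = -155 / 314.1656 ≈ -0.493

-0.493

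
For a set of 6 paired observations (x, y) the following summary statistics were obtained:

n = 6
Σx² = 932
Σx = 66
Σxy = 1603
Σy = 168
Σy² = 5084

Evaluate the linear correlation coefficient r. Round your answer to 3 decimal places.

r = (nΣxy − ΣxΣy) / √[(nΣx² − (Σx)²)(nΣy² − (Σy)²)]
Numerator: 6×1603 − 66×168 = -1470
Denominator: √[(5592 − 4356)(30504 − 28224)] = √[1236 × 2280] = 1678.7138
r = -1470 / 1678.7138 ≈ -0.876

-0.876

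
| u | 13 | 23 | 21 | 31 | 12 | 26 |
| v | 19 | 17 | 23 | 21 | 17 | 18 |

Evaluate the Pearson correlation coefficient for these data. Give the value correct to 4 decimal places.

0.3263

n = 6, Σu = 126, Σv = 115, Σu² = 2920, Σv² = 2233, Σuv = 2444
nΣuv − ΣuΣv = 14664 − 14490 = 174
nΣu² − (Σu)² = 17520 − 15876 = 1644; nΣv² − (Σv)² = 13398 − 13225 = 173
r = 174 / √(1644 × 173) = 174 / 533.3029 ≈ 0.3263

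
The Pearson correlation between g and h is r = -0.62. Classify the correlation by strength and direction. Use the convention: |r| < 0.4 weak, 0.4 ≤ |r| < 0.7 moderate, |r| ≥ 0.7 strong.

moderate negative

r = -0.62 < 0 so the relationship is negative.
|r| = 0.62, which falls in the moderate range.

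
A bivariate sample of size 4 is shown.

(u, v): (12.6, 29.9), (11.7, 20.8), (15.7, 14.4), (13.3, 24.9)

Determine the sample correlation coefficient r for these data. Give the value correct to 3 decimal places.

-0.650

n = 4, Σu = 53.3, Σv = 90, Σu² = 719.03, Σv² = 2154.02, Σuv = 1177.35
nΣuv − ΣuΣv = 4709.4 − 4797 = -87.6
nΣu² − (Σu)² = 2876.12 − 2840.89 = 35.23; nΣv² − (Σv)² = 8616.08 − 8100 = 516.08
r = -87.6 / √(35.23 × 516.08) = -87.6 / 134.8388 ≈ -0.650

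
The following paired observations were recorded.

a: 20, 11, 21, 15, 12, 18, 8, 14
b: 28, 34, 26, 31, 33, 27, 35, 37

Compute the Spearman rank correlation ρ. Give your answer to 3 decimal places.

Rank a: 7, 2, 8, 5, 3, 6, 1, 4
Rank b: 3, 6, 1, 4, 5, 2, 7, 8
d = rank(a) − rank(b): 4, -4, 7, 1, -2, 4, -6, -4; Σd² = 154
ρ = 1 − 6Σd² / [n(n²−1)] = 1 − 6×154 / (8×63) = 1 − 924/504 ≈ -0.833

-0.833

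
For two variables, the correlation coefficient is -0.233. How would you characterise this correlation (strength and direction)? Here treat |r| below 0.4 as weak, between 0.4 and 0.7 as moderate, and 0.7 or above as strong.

r = -0.233 < 0 so the relationship is negative.
|r| = 0.233, which falls in the weak range.

weak negative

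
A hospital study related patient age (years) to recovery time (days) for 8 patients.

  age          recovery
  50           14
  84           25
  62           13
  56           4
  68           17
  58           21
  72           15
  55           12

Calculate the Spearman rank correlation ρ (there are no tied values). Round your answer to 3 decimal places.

0.643

Rank age: 1, 8, 5, 3, 6, 4, 7, 2
Rank recovery: 4, 8, 3, 1, 6, 7, 5, 2
d = rank(age) − rank(recovery): -3, 0, 2, 2, 0, -3, 2, 0; Σd² = 30
ρ = 1 − 6Σd² / [n(n²−1)] = 1 − 6×30 / (8×63) = 1 − 180/504 ≈ 0.643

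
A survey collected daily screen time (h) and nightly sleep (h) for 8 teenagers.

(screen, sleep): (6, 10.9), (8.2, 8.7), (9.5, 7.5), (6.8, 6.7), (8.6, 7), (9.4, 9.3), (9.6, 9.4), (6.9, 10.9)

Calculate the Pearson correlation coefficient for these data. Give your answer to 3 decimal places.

-0.335

n = 8, Σx = 65, Σy = 70.4, Σx² = 541.82, Σy² = 638.3, Σxy = 566.62
nΣxy − ΣxΣy = 4532.96 − 4576 = -43.04
nΣx² − (Σx)² = 4334.56 − 4225 = 109.56; nΣy² − (Σy)² = 5106.4 − 4956.16 = 150.24
r = -43.04 / √(109.56 × 150.24) = -43.04 / 128.2977 ≈ -0.335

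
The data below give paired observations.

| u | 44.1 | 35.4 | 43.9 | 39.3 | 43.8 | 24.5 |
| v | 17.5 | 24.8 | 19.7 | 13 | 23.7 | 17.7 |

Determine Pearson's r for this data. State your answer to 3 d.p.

0.094

n = 6, Σu = 231, Σv = 116.4, Σu² = 9188.36, Σv² = 2353.36, Σuv = 4497.11
nΣuv − ΣuΣv = 26982.66 − 26888.4 = 94.26
nΣu² − (Σu)² = 55130.16 − 53361 = 1769.16; nΣv² − (Σv)² = 14120.16 − 13548.96 = 571.2
r = 94.26 / √(1769.16 × 571.2) = 94.26 / 1005.2583 ≈ 0.094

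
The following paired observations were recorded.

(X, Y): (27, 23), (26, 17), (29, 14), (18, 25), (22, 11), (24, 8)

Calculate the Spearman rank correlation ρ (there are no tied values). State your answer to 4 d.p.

Rank X: 5, 4, 6, 1, 2, 3
Rank Y: 5, 4, 3, 6, 2, 1
d = rank(X) − rank(Y): 0, 0, 3, -5, 0, 2; Σd² = 38
ρ = 1 − 6Σd² / [n(n²−1)] = 1 − 6×38 / (6×35) = 1 − 228/210 ≈ -0.0857

-0.0857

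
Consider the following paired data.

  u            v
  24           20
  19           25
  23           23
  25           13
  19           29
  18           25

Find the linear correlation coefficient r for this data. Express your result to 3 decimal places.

n = 6, Σu = 128, Σv = 135, Σu² = 2776, Σv² = 3189, Σuv = 2810
nΣuv − ΣuΣv = 16860 − 17280 = -420
nΣu² − (Σu)² = 16656 − 16384 = 272; nΣv² − (Σv)² = 19134 − 18225 = 909
r = -420 / √(272 × 909) = -420 / 497.2404 ≈ -0.845

-0.845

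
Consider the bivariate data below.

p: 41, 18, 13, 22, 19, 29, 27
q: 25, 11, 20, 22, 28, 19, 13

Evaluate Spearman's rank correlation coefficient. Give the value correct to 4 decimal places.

Rank p: 7, 2, 1, 4, 3, 6, 5
Rank q: 6, 1, 4, 5, 7, 3, 2
d = rank(p) − rank(q): 1, 1, -3, -1, -4, 3, 3; Σd² = 46
ρ = 1 − 6Σd² / [n(n²−1)] = 1 − 6×46 / (7×48) = 1 − 276/336 ≈ 0.1786

0.1786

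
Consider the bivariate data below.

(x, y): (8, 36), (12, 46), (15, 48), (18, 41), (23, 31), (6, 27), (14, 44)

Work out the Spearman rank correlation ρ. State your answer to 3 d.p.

0.214

Rank x: 2, 3, 5, 6, 7, 1, 4
Rank y: 3, 6, 7, 4, 2, 1, 5
d = rank(x) − rank(y): -1, -3, -2, 2, 5, 0, -1; Σd² = 44
ρ = 1 − 6Σd² / [n(n²−1)] = 1 − 6×44 / (7×48) = 1 − 264/336 ≈ 0.214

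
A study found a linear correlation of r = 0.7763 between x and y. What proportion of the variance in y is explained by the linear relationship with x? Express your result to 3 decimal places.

r² = (0.7763)² = 0.603

0.603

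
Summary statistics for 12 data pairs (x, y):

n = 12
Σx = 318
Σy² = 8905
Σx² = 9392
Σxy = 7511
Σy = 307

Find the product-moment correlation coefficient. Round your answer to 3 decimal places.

r = (nΣxy − ΣxΣy) / √[(nΣx² − (Σx)²)(nΣy² − (Σy)²)]
Numerator: 12×7511 − 318×307 = -7494
Denominator: √[(112704 − 101124)(106860 − 94249)] = √[11580 × 12611] = 12084.5099
r = -7494 / 12084.5099 ≈ -0.620

-0.620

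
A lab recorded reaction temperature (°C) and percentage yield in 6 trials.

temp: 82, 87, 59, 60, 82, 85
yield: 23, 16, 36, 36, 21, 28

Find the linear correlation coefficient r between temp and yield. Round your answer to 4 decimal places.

n = 6, Σx = 455, Σy = 160, Σx² = 35323, Σy² = 4602, Σxy = 11664
nΣxy − ΣxΣy = 69984 − 72800 = -2816
nΣx² − (Σx)² = 211938 − 207025 = 4913; nΣy² − (Σy)² = 27612 − 25600 = 2012
r = -2816 / √(4913 × 2012) = -2816 / 3144.0350 ≈ -0.8957

-0.8957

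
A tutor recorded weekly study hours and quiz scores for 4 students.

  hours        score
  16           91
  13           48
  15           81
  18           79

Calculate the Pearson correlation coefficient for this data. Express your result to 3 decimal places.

n = 4, Σx = 62, Σy = 299, Σx² = 974, Σy² = 23387, Σxy = 4717
nΣxy − ΣxΣy = 18868 − 18538 = 330
nΣx² − (Σx)² = 3896 − 3844 = 52; nΣy² − (Σy)² = 93548 − 89401 = 4147
r = 330 / √(52 × 4147) = 330 / 464.3748 ≈ 0.711

0.711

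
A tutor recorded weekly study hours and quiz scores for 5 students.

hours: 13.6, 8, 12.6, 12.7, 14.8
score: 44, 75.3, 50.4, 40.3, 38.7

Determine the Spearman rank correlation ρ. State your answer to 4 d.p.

Rank hours: 4, 1, 2, 3, 5
Rank score: 3, 5, 4, 2, 1
d = rank(hours) − rank(score): 1, -4, -2, 1, 4; Σd² = 38
ρ = 1 − 6Σd² / [n(n²−1)] = 1 − 6×38 / (5×24) = 1 − 228/120 ≈ -0.9000

-0.9000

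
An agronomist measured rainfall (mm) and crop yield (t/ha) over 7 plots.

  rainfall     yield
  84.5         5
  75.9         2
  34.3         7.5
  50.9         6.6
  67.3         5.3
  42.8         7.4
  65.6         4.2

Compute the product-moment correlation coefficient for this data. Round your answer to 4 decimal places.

-0.8000

n = 7, Σx = 421.3, Σy = 38, Σx² = 27332.85, Σy² = 229.3, Σxy = 2116.42
nΣxy − ΣxΣy = 14814.94 − 16009.4 = -1194.46
nΣx² − (Σx)² = 191329.95 − 177493.69 = 13836.26; nΣy² − (Σy)² = 1605.1 − 1444 = 161.1
r = -1194.46 / √(13836.26 × 161.1) = -1194.46 / 1492.9908 ≈ -0.8000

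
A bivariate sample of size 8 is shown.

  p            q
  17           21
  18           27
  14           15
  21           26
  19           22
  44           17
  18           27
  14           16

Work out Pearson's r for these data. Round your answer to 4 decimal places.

n = 8, Σp = 165, Σq = 171, Σp² = 4067, Σq² = 3829, Σpq = 3475
nΣpq − ΣpΣq = 27800 − 28215 = -415
nΣp² − (Σp)² = 32536 − 27225 = 5311; nΣq² − (Σq)² = 30632 − 29241 = 1391
r = -415 / √(5311 × 1391) = -415 / 2718.0142 ≈ -0.1527

-0.1527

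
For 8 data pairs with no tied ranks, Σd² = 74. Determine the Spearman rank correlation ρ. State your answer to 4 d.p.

ρ = 1 − 6Σd² / [n(n²−1)] = 1 − 6×74 / (8×63)
  = 1 − 444/504 = 1 − 0.88095 ≈ 0.1190

0.1190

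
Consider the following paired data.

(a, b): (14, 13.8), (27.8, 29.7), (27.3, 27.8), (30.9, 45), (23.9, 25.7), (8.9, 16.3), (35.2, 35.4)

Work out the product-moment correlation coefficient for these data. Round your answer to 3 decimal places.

n = 7, Σa = 168, Σb = 193.7, Σa² = 4558.4, Σb² = 6049.71, Σab = 5173.68
nΣab − ΣaΣb = 36215.76 − 32541.6 = 3674.16
nΣa² − (Σa)² = 31908.8 − 28224 = 3684.8; nΣb² − (Σb)² = 42347.97 − 37519.69 = 4828.28
r = 3674.16 / √(3684.8 × 4828.28) = 3674.16 / 4217.9671 ≈ 0.871

0.871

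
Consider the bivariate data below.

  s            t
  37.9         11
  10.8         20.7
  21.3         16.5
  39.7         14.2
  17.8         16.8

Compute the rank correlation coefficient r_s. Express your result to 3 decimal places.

-0.900

Rank s: 4, 1, 3, 5, 2
Rank t: 1, 5, 3, 2, 4
d = rank(s) − rank(t): 3, -4, 0, 3, -2; Σd² = 38
ρ = 1 − 6Σd² / [n(n²−1)] = 1 − 6×38 / (5×24) = 1 − 228/120 ≈ -0.900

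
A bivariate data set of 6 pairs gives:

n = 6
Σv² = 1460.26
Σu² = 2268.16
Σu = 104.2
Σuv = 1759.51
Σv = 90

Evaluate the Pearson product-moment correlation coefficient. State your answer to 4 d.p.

0.8739

r = (nΣuv − ΣuΣv) / √[(nΣu² − (Σu)²)(nΣv² − (Σv)²)]
Numerator: 6×1759.51 − 104.2×90 = 1179.06
Denominator: √[(13608.96 − 10857.64)(8761.56 − 8100)] = √[2751.32 × 661.56] = 1349.1343
r = 1179.06 / 1349.1343 ≈ 0.8739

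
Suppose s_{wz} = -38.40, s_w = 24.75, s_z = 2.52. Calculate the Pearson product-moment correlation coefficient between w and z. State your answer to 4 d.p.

-0.6157

r = Cov(w,z) / (s_w · s_z) = -38.40 / (24.75 × 2.52)
  = -38.40 / 62.3700 ≈ -0.6157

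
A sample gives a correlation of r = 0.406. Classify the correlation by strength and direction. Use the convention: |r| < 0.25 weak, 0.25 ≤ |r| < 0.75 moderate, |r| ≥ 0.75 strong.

r = 0.406 > 0 so the relationship is positive.
|r| = 0.406, which falls in the moderate range.

moderate positive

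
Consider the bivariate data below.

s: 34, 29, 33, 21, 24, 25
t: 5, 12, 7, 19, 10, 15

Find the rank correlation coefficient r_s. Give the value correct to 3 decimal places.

-0.829

Rank s: 6, 4, 5, 1, 2, 3
Rank t: 1, 4, 2, 6, 3, 5
d = rank(s) − rank(t): 5, 0, 3, -5, -1, -2; Σd² = 64
ρ = 1 − 6Σd² / [n(n²−1)] = 1 − 6×64 / (6×35) = 1 − 384/210 ≈ -0.829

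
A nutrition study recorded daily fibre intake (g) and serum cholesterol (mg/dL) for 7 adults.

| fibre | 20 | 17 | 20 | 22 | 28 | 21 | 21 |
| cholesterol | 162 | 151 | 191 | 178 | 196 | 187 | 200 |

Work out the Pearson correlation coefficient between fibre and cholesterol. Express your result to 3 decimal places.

n = 7, Σx = 149, Σy = 1265, Σx² = 3239, Σy² = 230595, Σxy = 27158
nΣxy − ΣxΣy = 190106 − 188485 = 1621
nΣx² − (Σx)² = 22673 − 22201 = 472; nΣy² − (Σy)² = 1614165 − 1600225 = 13940
r = 1621 / √(472 × 13940) = 1621 / 2565.0887 ≈ 0.632

0.632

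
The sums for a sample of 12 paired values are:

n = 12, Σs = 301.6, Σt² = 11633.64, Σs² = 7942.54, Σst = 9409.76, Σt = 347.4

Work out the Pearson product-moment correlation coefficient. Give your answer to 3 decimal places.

r = (nΣst − ΣsΣt) / √[(nΣs² − (Σs)²)(nΣt² − (Σt)²)]
Numerator: 12×9409.76 − 301.6×347.4 = 8141.28
Denominator: √[(95310.48 − 90962.56)(139603.68 − 120686.76)] = √[4347.92 × 18916.92] = 9069.1375
r = 8141.28 / 9069.1375 ≈ 0.898

0.898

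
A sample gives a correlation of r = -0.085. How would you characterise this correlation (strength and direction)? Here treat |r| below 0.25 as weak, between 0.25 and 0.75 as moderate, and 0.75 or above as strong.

weak negative

r = -0.085 < 0 so the relationship is negative.
|r| = 0.085, which falls in the weak range.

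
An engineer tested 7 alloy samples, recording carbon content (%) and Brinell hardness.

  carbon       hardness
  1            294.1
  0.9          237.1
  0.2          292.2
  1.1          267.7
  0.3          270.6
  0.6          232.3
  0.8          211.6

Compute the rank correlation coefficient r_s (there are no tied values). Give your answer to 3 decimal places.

Rank carbon: 6, 5, 1, 7, 2, 3, 4
Rank hardness: 7, 3, 6, 4, 5, 2, 1
d = rank(carbon) − rank(hardness): -1, 2, -5, 3, -3, 1, 3; Σd² = 58
ρ = 1 − 6Σd² / [n(n²−1)] = 1 − 6×58 / (7×48) = 1 − 348/336 ≈ -0.036

-0.036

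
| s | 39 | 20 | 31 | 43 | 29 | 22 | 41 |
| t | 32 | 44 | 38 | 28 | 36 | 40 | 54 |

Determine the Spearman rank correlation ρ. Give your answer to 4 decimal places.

-0.4286

Rank s: 5, 1, 4, 7, 3, 2, 6
Rank t: 2, 6, 4, 1, 3, 5, 7
d = rank(s) − rank(t): 3, -5, 0, 6, 0, -3, -1; Σd² = 80
ρ = 1 − 6Σd² / [n(n²−1)] = 1 − 6×80 / (7×48) = 1 − 480/336 ≈ -0.4286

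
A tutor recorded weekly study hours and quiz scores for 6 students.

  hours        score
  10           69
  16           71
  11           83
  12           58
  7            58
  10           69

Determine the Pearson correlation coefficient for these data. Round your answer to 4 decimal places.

n = 6, Σx = 66, Σy = 408, Σx² = 770, Σy² = 28180, Σxy = 4531
nΣxy − ΣxΣy = 27186 − 26928 = 258
nΣx² − (Σx)² = 4620 − 4356 = 264; nΣy² − (Σy)² = 169080 − 166464 = 2616
r = 258 / √(264 × 2616) = 258 / 831.0379 ≈ 0.3105

0.3105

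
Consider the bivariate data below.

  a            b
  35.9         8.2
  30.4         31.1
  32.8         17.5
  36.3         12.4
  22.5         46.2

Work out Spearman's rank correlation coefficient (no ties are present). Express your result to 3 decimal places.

-0.900

Rank a: 4, 2, 3, 5, 1
Rank b: 1, 4, 3, 2, 5
d = rank(a) − rank(b): 3, -2, 0, 3, -4; Σd² = 38
ρ = 1 − 6Σd² / [n(n²−1)] = 1 − 6×38 / (5×24) = 1 − 228/120 ≈ -0.900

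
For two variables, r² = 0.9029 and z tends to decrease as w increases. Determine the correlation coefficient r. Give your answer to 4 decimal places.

-0.9502

|r| = √0.9029 = 0.9502
The association is negative, so r = −0.9502.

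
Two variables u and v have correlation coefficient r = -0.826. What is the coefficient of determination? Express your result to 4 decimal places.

r² = (-0.826)² = 0.6823

0.6823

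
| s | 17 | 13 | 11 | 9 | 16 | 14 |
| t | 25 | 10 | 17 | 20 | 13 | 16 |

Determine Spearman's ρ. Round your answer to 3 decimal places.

Rank s: 6, 3, 2, 1, 5, 4
Rank t: 6, 1, 4, 5, 2, 3
d = rank(s) − rank(t): 0, 2, -2, -4, 3, 1; Σd² = 34
ρ = 1 − 6Σd² / [n(n²−1)] = 1 − 6×34 / (6×35) = 1 − 204/210 ≈ 0.029

0.029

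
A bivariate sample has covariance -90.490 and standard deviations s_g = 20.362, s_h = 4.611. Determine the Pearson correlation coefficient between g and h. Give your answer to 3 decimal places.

r = Cov(g,h) / (s_g · s_h) = -90.490 / (20.362 × 4.611)
  = -90.490 / 93.8892 ≈ -0.964

-0.964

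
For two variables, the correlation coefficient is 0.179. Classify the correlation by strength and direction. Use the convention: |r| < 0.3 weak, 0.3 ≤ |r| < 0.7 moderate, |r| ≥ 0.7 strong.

weak positive

r = 0.179 > 0 so the relationship is positive.
|r| = 0.179, which falls in the weak range.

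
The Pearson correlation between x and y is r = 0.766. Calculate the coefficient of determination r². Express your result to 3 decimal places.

r² = (0.766)² = 0.587

0.587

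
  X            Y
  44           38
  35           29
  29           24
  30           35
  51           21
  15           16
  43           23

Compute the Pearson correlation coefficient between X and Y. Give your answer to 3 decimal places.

0.301

n = 7, ΣX = 247, ΣY = 186, ΣX² = 9577, ΣY² = 5312, ΣXY = 6733
nΣXY − ΣXΣY = 47131 − 45942 = 1189
nΣX² − (ΣX)² = 67039 − 61009 = 6030; nΣY² − (ΣY)² = 37184 − 34596 = 2588
r = 1189 / √(6030 × 2588) = 1189 / 3950.3974 ≈ 0.301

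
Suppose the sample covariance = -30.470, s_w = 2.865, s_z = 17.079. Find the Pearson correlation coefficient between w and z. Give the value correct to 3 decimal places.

r = Cov(w,z) / (s_w · s_z) = -30.470 / (2.865 × 17.079)
  = -30.470 / 48.9313 ≈ -0.623

-0.623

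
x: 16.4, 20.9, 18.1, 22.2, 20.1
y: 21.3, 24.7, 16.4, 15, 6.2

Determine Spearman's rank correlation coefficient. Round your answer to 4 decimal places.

-0.2000

Rank x: 1, 4, 2, 5, 3
Rank y: 4, 5, 3, 2, 1
d = rank(x) − rank(y): -3, -1, -1, 3, 2; Σd² = 24
ρ = 1 − 6Σd² / [n(n²−1)] = 1 − 6×24 / (5×24) = 1 − 144/120 ≈ -0.2000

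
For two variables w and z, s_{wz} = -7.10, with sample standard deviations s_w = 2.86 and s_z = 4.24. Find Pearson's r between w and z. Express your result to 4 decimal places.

-0.5855

r = Cov(w,z) / (s_w · s_z) = -7.10 / (2.86 × 4.24)
  = -7.10 / 12.1264 ≈ -0.5855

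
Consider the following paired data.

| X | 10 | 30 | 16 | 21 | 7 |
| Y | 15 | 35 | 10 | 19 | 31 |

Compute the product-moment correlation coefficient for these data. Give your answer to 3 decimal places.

0.329

n = 5, ΣX = 84, ΣY = 110, ΣX² = 1746, ΣY² = 2872, ΣXY = 1976
nΣXY − ΣXΣY = 9880 − 9240 = 640
nΣX² − (ΣX)² = 8730 − 7056 = 1674; nΣY² − (ΣY)² = 14360 − 12100 = 2260
r = 640 / √(1674 × 2260) = 640 / 1945.0553 ≈ 0.329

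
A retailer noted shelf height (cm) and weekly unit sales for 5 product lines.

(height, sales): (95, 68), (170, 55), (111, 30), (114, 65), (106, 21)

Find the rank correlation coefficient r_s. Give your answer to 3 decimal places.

-0.100

Rank height: 1, 5, 3, 4, 2
Rank sales: 5, 3, 2, 4, 1
d = rank(height) − rank(sales): -4, 2, 1, 0, 1; Σd² = 22
ρ = 1 − 6Σd² / [n(n²−1)] = 1 − 6×22 / (5×24) = 1 − 132/120 ≈ -0.100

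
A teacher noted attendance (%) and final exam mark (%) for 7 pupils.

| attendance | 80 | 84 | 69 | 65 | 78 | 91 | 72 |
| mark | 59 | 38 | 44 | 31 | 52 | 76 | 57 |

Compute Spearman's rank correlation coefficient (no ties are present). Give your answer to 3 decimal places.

Rank attendance: 5, 6, 2, 1, 4, 7, 3
Rank mark: 6, 2, 3, 1, 4, 7, 5
d = rank(attendance) − rank(mark): -1, 4, -1, 0, 0, 0, -2; Σd² = 22
ρ = 1 − 6Σd² / [n(n²−1)] = 1 − 6×22 / (7×48) = 1 − 132/336 ≈ 0.607

0.607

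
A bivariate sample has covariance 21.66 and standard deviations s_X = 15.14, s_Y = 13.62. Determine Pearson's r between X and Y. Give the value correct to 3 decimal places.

r = Cov(X,Y) / (s_X · s_Y) = 21.66 / (15.14 × 13.62)
  = 21.66 / 206.2068 ≈ 0.105

0.105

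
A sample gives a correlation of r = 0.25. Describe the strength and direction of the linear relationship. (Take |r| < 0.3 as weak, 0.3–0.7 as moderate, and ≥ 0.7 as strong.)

r = 0.25 > 0 so the relationship is positive.
|r| = 0.25, which falls in the weak range.

weak positive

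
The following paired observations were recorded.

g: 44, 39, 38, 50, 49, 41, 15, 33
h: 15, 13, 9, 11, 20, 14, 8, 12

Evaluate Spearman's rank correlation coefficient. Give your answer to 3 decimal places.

Rank g: 6, 4, 3, 8, 7, 5, 1, 2
Rank h: 7, 5, 2, 3, 8, 6, 1, 4
d = rank(g) − rank(h): -1, -1, 1, 5, -1, -1, 0, -2; Σd² = 34
ρ = 1 − 6Σd² / [n(n²−1)] = 1 − 6×34 / (8×63) = 1 − 204/504 ≈ 0.595

0.595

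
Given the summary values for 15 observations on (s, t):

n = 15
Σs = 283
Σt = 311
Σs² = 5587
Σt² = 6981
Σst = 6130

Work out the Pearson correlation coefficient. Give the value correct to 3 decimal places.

r = (nΣst − ΣsΣt) / √[(nΣs² − (Σs)²)(nΣt² − (Σt)²)]
Numerator: 15×6130 − 283×311 = 3937
Denominator: √[(83805 − 80089)(104715 − 96721)] = √[3716 × 7994] = 5450.2939
r = 3937 / 5450.2939 ≈ 0.722

0.722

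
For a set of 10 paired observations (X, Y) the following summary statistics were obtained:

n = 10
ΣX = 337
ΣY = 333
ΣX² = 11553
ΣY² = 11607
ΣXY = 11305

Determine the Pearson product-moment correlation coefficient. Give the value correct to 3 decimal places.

0.260

r = (nΣXY − ΣXΣY) / √[(nΣX² − (ΣX)²)(nΣY² − (ΣY)²)]
Numerator: 10×11305 − 337×333 = 829
Denominator: √[(115530 − 113569)(116070 − 110889)] = √[1961 × 5181] = 3187.4662
r = 829 / 3187.4662 ≈ 0.260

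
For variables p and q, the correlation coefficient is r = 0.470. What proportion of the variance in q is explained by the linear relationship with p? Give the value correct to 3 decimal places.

r² = (0.470)² = 0.221

0.221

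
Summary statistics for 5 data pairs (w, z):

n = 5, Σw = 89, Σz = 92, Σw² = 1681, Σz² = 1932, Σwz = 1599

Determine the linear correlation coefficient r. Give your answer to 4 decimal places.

r = (nΣwz − ΣwΣz) / √[(nΣw² − (Σw)²)(nΣz² − (Σz)²)]
Numerator: 5×1599 − 89×92 = -193
Denominator: √[(8405 − 7921)(9660 − 8464)] = √[484 × 1196] = 760.8311
r = -193 / 760.8311 ≈ -0.2537

-0.2537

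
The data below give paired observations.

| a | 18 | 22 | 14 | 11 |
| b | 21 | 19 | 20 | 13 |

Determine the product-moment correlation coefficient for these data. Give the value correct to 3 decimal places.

n = 4, Σa = 65, Σb = 73, Σa² = 1125, Σb² = 1371, Σab = 1219
nΣab − ΣaΣb = 4876 − 4745 = 131
nΣa² − (Σa)² = 4500 − 4225 = 275; nΣb² − (Σb)² = 5484 − 5329 = 155
r = 131 / √(275 × 155) = 131 / 206.4582 ≈ 0.635

0.635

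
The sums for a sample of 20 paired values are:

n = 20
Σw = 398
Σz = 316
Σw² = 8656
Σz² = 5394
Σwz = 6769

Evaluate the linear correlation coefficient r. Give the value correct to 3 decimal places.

r = (nΣwz − ΣwΣz) / √[(nΣw² − (Σw)²)(nΣz² − (Σz)²)]
Numerator: 20×6769 − 398×316 = 9612
Denominator: √[(173120 − 158404)(107880 − 99856)] = √[14716 × 8024] = 10866.5166
r = 9612 / 10866.5166 ≈ 0.885

0.885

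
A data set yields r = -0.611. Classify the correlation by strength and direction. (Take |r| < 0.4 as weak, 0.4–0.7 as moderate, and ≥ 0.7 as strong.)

r = -0.611 < 0 so the relationship is negative.
|r| = 0.611, which falls in the moderate range.

moderate negative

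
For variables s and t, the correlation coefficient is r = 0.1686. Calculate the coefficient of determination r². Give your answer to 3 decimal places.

r² = (0.1686)² = 0.028

0.028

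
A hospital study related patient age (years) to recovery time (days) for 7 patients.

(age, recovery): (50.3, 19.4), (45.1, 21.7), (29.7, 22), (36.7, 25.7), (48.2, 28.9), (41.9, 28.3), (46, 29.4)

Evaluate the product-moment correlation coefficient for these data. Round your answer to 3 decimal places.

0.102

n = 7, Σx = 297.9, Σy = 175.4, Σx² = 12987.93, Σy² = 4492.2, Σxy = 7482.23
nΣxy − ΣxΣy = 52375.61 − 52251.66 = 123.95
nΣx² − (Σx)² = 90915.51 − 88744.41 = 2171.1; nΣy² − (Σy)² = 31445.4 − 30765.16 = 680.24
r = 123.95 / √(2171.1 × 680.24) = 123.95 / 1215.2650 ≈ 0.102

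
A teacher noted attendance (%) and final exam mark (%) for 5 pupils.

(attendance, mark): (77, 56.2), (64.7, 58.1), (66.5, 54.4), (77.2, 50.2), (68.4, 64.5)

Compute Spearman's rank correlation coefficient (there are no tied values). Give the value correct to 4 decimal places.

Rank attendance: 4, 1, 2, 5, 3
Rank mark: 3, 4, 2, 1, 5
d = rank(attendance) − rank(mark): 1, -3, 0, 4, -2; Σd² = 30
ρ = 1 − 6Σd² / [n(n²−1)] = 1 − 6×30 / (5×24) = 1 − 180/120 ≈ -0.5000

-0.5000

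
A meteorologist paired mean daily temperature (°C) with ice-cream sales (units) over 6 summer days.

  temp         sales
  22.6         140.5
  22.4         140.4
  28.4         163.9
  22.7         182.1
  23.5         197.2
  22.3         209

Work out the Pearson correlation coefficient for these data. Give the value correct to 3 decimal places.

-0.086

n = 6, Σx = 141.9, Σy = 1033.1, Σx² = 3383.91, Σy² = 182044.87, Σxy = 24403.59
nΣxy − ΣxΣy = 146421.54 − 146596.89 = -175.35
nΣx² − (Σx)² = 20303.46 − 20135.61 = 167.85; nΣy² − (Σy)² = 1092269.22 − 1067295.61 = 24973.61
r = -175.35 / √(167.85 × 24973.61) = -175.35 / 2047.3936 ≈ -0.086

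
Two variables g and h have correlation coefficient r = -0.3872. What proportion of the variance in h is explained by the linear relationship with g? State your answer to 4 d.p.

0.1499

r² = (-0.3872)² = 0.1499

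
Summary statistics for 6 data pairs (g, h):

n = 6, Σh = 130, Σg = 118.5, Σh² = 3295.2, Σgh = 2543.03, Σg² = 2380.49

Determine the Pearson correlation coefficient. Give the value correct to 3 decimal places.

r = (nΣgh − ΣgΣh) / √[(nΣg² − (Σg)²)(nΣh² − (Σh)²)]
Numerator: 6×2543.03 − 118.5×130 = -146.82
Denominator: √[(14282.94 − 14042.25)(19771.2 − 16900)] = √[240.69 × 2871.2] = 831.3057
r = -146.82 / 831.3057 ≈ -0.177

-0.177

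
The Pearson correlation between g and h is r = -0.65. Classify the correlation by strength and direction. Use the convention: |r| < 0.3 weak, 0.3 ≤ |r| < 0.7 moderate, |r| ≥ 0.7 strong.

r = -0.65 < 0 so the relationship is negative.
|r| = 0.65, which falls in the moderate range.

moderate negative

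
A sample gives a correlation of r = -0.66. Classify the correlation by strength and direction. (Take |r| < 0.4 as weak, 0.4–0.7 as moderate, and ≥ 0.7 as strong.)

r = -0.66 < 0 so the relationship is negative.
|r| = 0.66, which falls in the moderate range.

moderate negative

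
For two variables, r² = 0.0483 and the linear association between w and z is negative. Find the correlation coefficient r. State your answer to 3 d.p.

-0.220

|r| = √0.0483 = 0.220
The association is negative, so r = −0.220.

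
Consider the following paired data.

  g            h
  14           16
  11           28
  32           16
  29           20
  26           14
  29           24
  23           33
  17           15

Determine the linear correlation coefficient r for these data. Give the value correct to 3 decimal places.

-0.153

n = 8, Σg = 181, Σh = 166, Σg² = 4517, Σh² = 3782, Σgh = 3698
nΣgh − ΣgΣh = 29584 − 30046 = -462
nΣg² − (Σg)² = 36136 − 32761 = 3375; nΣh² − (Σh)² = 30256 − 27556 = 2700
r = -462 / √(3375 × 2700) = -462 / 3018.6918 ≈ -0.153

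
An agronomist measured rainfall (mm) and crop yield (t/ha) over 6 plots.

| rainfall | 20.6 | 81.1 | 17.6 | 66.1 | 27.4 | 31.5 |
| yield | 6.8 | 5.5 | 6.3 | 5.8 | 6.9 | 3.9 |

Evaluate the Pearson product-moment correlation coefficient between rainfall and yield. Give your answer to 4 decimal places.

-0.2803

n = 6, Σx = 244.3, Σy = 35.2, Σx² = 13423.55, Σy² = 212.64, Σxy = 1392.3
nΣxy − ΣxΣy = 8353.8 − 8599.36 = -245.56
nΣx² − (Σx)² = 80541.3 − 59682.49 = 20858.81; nΣy² − (Σy)² = 1275.84 − 1239.04 = 36.8
r = -245.56 / √(20858.81 × 36.8) = -245.56 / 876.1302 ≈ -0.2803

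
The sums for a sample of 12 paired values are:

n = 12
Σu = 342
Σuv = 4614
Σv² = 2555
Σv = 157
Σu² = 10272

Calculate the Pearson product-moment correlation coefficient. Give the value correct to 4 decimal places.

0.2720

r = (nΣuv − ΣuΣv) / √[(nΣu² − (Σu)²)(nΣv² − (Σv)²)]
Numerator: 12×4614 − 342×157 = 1674
Denominator: √[(123264 − 116964)(30660 − 24649)] = √[6300 × 6011] = 6153.8037
r = 1674 / 6153.8037 ≈ 0.2720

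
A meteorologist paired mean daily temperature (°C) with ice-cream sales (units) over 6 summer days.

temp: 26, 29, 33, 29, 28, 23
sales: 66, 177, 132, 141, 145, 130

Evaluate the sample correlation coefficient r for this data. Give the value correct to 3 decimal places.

n = 6, Σx = 168, Σy = 791, Σx² = 4760, Σy² = 110915, Σxy = 22344
nΣxy − ΣxΣy = 134064 − 132888 = 1176
nΣx² − (Σx)² = 28560 − 28224 = 336; nΣy² − (Σy)² = 665490 − 625681 = 39809
r = 1176 / √(336 × 39809) = 1176 / 3657.2974 ≈ 0.322

0.322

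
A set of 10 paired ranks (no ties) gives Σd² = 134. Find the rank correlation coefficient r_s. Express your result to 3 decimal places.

ρ = 1 − 6Σd² / [n(n²−1)] = 1 − 6×134 / (10×99)
  = 1 − 804/990 = 1 − 0.8121 ≈ 0.188

0.188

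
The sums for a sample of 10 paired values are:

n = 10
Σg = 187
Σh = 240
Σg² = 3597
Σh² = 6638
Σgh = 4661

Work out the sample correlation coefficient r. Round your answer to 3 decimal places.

r = (nΣgh − ΣgΣh) / √[(nΣg² − (Σg)²)(nΣh² − (Σh)²)]
Numerator: 10×4661 − 187×240 = 1730
Denominator: √[(35970 − 34969)(66380 − 57600)] = √[1001 × 8780] = 2964.5877
r = 1730 / 2964.5877 ≈ 0.584

0.584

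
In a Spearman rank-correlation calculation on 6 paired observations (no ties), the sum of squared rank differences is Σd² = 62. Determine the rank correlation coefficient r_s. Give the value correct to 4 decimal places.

ρ = 1 − 6Σd² / [n(n²−1)] = 1 − 6×62 / (6×35)
  = 1 − 372/210 = 1 − 1.77143 ≈ -0.7714

-0.7714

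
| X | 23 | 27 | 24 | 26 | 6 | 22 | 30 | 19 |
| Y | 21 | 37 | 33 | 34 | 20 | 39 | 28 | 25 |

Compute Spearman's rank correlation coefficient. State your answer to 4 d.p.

Rank X: 4, 7, 5, 6, 1, 3, 8, 2
Rank Y: 2, 7, 5, 6, 1, 8, 4, 3
d = rank(X) − rank(Y): 2, 0, 0, 0, 0, -5, 4, -1; Σd² = 46
ρ = 1 − 6Σd² / [n(n²−1)] = 1 − 6×46 / (8×63) = 1 − 276/504 ≈ 0.4524

0.4524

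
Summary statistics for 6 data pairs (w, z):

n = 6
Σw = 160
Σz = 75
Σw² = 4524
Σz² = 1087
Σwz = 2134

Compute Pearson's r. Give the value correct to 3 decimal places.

r = (nΣwz − ΣwΣz) / √[(nΣw² − (Σw)²)(nΣz² − (Σz)²)]
Numerator: 6×2134 − 160×75 = 804
Denominator: √[(27144 − 25600)(6522 − 5625)] = √[1544 × 897] = 1176.8466
r = 804 / 1176.8466 ≈ 0.683

0.683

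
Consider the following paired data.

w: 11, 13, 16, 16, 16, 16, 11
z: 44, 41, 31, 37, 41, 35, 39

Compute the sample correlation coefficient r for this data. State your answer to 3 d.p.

-0.641

n = 7, Σw = 99, Σz = 268, Σw² = 1435, Σz² = 10374, Σwz = 3750
nΣwz − ΣwΣz = 26250 − 26532 = -282
nΣw² − (Σw)² = 10045 − 9801 = 244; nΣz² − (Σz)² = 72618 − 71824 = 794
r = -282 / √(244 × 794) = -282 / 440.1545 ≈ -0.641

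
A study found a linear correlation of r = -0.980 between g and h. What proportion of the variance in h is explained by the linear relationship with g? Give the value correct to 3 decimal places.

r² = (-0.980)² = 0.960

0.960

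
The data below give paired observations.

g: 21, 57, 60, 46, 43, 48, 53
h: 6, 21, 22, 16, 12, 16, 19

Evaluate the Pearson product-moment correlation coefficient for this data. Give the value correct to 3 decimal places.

n = 7, Σg = 328, Σh = 112, Σg² = 16368, Σh² = 1978, Σgh = 5670
nΣgh − ΣgΣh = 39690 − 36736 = 2954
nΣg² − (Σg)² = 114576 − 107584 = 6992; nΣh² − (Σh)² = 13846 − 12544 = 1302
r = 2954 / √(6992 × 1302) = 2954 / 3017.2146 ≈ 0.979

0.979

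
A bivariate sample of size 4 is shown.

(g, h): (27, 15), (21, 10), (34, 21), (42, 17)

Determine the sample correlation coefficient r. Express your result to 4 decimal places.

0.7244

n = 4, Σg = 124, Σh = 63, Σg² = 4090, Σh² = 1055, Σgh = 2043
nΣgh − ΣgΣh = 8172 − 7812 = 360
nΣg² − (Σg)² = 16360 − 15376 = 984; nΣh² − (Σh)² = 4220 − 3969 = 251
r = 360 / √(984 × 251) = 360 / 496.9748 ≈ 0.7244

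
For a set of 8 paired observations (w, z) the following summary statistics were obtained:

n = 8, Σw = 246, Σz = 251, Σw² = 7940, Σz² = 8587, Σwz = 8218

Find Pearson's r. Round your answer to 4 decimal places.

0.9666

r = (nΣwz − ΣwΣz) / √[(nΣw² − (Σw)²)(nΣz² − (Σz)²)]
Numerator: 8×8218 − 246×251 = 3998
Denominator: √[(63520 − 60516)(68696 − 63001)] = √[3004 × 5695] = 4136.1552
r = 3998 / 4136.1552 ≈ 0.9666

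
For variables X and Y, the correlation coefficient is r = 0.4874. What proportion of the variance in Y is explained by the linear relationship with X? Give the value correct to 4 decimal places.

0.2376

r² = (0.4874)² = 0.2376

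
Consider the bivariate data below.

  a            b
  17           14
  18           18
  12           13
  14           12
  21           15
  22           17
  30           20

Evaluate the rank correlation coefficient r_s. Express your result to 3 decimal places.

0.857

Rank a: 3, 4, 1, 2, 5, 6, 7
Rank b: 3, 6, 2, 1, 4, 5, 7
d = rank(a) − rank(b): 0, -2, -1, 1, 1, 1, 0; Σd² = 8
ρ = 1 − 6Σd² / [n(n²−1)] = 1 − 6×8 / (7×48) = 1 − 48/336 ≈ 0.857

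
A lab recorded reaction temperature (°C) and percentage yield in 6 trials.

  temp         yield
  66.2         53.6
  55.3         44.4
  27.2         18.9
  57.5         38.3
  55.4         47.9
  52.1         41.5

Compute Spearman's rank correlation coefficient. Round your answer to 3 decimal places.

0.657

Rank temp: 6, 3, 1, 5, 4, 2
Rank yield: 6, 4, 1, 2, 5, 3
d = rank(temp) − rank(yield): 0, -1, 0, 3, -1, -1; Σd² = 12
ρ = 1 − 6Σd² / [n(n²−1)] = 1 − 6×12 / (6×35) = 1 − 72/210 ≈ 0.657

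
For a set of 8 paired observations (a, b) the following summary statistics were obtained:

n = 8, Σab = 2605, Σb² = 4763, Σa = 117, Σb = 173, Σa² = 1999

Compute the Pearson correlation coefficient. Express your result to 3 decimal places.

r = (nΣab − ΣaΣb) / √[(nΣa² − (Σa)²)(nΣb² − (Σb)²)]
Numerator: 8×2605 − 117×173 = 599
Denominator: √[(15992 − 13689)(38104 − 29929)] = √[2303 × 8175] = 4339.0120
r = 599 / 4339.0120 ≈ 0.138

0.138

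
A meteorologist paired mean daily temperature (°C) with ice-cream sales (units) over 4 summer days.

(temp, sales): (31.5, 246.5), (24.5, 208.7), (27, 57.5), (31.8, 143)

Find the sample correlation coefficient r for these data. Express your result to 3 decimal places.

0.180

n = 4, Σx = 114.8, Σy = 655.7, Σx² = 3332.74, Σy² = 128073.19, Σxy = 18977.8
nΣxy − ΣxΣy = 75911.2 − 75274.36 = 636.84
nΣx² − (Σx)² = 13330.96 − 13179.04 = 151.92; nΣy² − (Σy)² = 512292.76 − 429942.49 = 82350.27
r = 636.84 / √(151.92 × 82350.27) = 636.84 / 3537.0401 ≈ 0.180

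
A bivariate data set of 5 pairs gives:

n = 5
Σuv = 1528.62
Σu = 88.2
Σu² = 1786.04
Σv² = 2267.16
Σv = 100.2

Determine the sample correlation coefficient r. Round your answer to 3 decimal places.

r = (nΣuv − ΣuΣv) / √[(nΣu² − (Σu)²)(nΣv² − (Σv)²)]
Numerator: 5×1528.62 − 88.2×100.2 = -1194.54
Denominator: √[(8930.2 − 7779.24)(11335.8 − 10040.04)] = √[1150.96 × 1295.76] = 1221.2158
r = -1194.54 / 1221.2158 ≈ -0.978

-0.978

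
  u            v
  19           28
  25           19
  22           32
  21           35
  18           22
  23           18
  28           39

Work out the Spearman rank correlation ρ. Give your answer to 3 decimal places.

0.107

Rank u: 2, 6, 4, 3, 1, 5, 7
Rank v: 4, 2, 5, 6, 3, 1, 7
d = rank(u) − rank(v): -2, 4, -1, -3, -2, 4, 0; Σd² = 50
ρ = 1 − 6Σd² / [n(n²−1)] = 1 − 6×50 / (7×48) = 1 − 300/336 ≈ 0.107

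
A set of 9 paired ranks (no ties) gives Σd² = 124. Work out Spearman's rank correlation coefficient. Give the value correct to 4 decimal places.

-0.0333

ρ = 1 − 6Σd² / [n(n²−1)] = 1 − 6×124 / (9×80)
  = 1 − 744/720 = 1 − 1.03333 ≈ -0.0333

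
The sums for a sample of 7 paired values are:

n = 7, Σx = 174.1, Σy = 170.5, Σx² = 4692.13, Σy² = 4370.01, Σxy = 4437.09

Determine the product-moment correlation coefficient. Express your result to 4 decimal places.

0.7009

r = (nΣxy − ΣxΣy) / √[(nΣx² − (Σx)²)(nΣy² − (Σy)²)]
Numerator: 7×4437.09 − 174.1×170.5 = 1375.58
Denominator: √[(32844.91 − 30310.81)(30590.07 − 29070.25)] = √[2534.1 × 1519.82] = 1962.4923
r = 1375.58 / 1962.4923 ≈ 0.7009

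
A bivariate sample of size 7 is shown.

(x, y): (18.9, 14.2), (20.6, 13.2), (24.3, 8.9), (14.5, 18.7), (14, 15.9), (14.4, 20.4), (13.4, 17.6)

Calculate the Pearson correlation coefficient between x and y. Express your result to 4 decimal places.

-0.9152

n = 7, Σx = 120.1, Σy = 108.9, Σx² = 2165.23, Σy² = 1783.51, Σxy = 1779.92
nΣxy − ΣxΣy = 12459.44 − 13078.89 = -619.45
nΣx² − (Σx)² = 15156.61 − 14424.01 = 732.6; nΣy² − (Σy)² = 12484.57 − 11859.21 = 625.36
r = -619.45 / √(732.6 × 625.36) = -619.45 / 676.8595 ≈ -0.9152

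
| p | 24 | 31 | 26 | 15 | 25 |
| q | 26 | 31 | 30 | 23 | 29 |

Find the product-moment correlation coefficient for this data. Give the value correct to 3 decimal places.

n = 5, Σp = 121, Σq = 139, Σp² = 3063, Σq² = 3907, Σpq = 3435
nΣpq − ΣpΣq = 17175 − 16819 = 356
nΣp² − (Σp)² = 15315 − 14641 = 674; nΣq² − (Σq)² = 19535 − 19321 = 214
r = 356 / √(674 × 214) = 356 / 379.7841 ≈ 0.937

0.937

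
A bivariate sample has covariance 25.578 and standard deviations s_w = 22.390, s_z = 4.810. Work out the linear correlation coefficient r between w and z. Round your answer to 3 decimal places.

0.238

r = Cov(w,z) / (s_w · s_z) = 25.578 / (22.390 × 4.810)
  = 25.578 / 107.6959 ≈ 0.238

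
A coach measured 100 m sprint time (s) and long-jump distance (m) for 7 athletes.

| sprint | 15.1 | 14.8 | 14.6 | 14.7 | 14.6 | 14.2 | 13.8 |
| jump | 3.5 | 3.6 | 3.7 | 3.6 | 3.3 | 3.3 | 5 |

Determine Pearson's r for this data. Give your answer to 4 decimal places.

n = 7, Σx = 101.8, Σy = 26, Σx² = 1481.54, Σy² = 98.64, Σxy = 377.11
nΣxy − ΣxΣy = 2639.77 − 2646.8 = -7.03
nΣx² − (Σx)² = 10370.78 − 10363.24 = 7.54; nΣy² − (Σy)² = 690.48 − 676 = 14.48
r = -7.03 / √(7.54 × 14.48) = -7.03 / 10.4489 ≈ -0.6728

-0.6728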